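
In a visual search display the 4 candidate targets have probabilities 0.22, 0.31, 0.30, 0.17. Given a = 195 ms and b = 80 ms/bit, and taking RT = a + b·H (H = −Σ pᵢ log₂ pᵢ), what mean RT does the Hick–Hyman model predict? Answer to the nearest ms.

352 ms

H = 0.22·log₂(1/0.22) + 0.31·log₂(1/0.31) + 0.30·log₂(1/0.30) + 0.17·log₂(1/0.17) = 1.9600 bits.
RT = 195 + 80 × 1.9600 = 351.80 ms.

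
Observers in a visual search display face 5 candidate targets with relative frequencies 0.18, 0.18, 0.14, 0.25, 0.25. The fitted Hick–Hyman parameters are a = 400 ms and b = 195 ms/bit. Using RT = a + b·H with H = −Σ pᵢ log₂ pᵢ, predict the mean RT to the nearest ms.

H = 0.18·log₂(1/0.18) + 0.18·log₂(1/0.18) + 0.14·log₂(1/0.14) + 0.25·log₂(1/0.25) + 0.25·log₂(1/0.25) = 2.2877 bits.
RT = 400 + 195 × 2.2877 = 846.11 ms.

846 ms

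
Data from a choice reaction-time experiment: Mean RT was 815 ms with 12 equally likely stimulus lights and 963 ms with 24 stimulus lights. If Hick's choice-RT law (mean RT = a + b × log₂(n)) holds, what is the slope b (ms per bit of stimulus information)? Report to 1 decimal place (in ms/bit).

b = (RT₂ − RT₁)/(log₂ n₂ − log₂ n₁) = (963 − 815)/(4.5850 − 3.5850) = 148.000 ms/bit.

148.0 ms/bit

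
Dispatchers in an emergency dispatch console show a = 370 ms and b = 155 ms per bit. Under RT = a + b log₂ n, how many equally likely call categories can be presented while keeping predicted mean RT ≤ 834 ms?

7

155·log₂ n ≤ 834 − 370 = 464, giving log₂ n ≤ 2.9935 and n ≤ 7.964. The largest whole number is 7.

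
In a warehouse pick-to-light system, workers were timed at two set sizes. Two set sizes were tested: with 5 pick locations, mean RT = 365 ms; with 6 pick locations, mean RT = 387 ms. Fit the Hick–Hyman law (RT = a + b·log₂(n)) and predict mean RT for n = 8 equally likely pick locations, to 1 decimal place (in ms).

421.7 ms

RT is linear in log₂ n, so two points fix the line:
  b = (387 − 365) / (log₂ 6 − log₂ 5) = 22 / (2.5850 − 2.3219) = 83.639 ms/bit
  a = 365 − 83.639 × 2.3219 = 170.796 ms
Then RT(8) = 170.796 + 83.639 × log₂ 8 = 170.796 + 83.639 × 3 ≈ 421.713 ms.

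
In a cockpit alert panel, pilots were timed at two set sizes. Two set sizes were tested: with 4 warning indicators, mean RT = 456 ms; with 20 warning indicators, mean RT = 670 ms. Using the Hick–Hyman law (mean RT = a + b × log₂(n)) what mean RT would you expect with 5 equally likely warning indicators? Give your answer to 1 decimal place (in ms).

485.7 ms

Solve the two-equation system in a and b:
  b = (670 − 456) / (log₂ 20 − log₂ 4) = 214 / (4.3219 − 2) = 92.165 ms/bit
  a = 456 − 92.165 × 2 = 271.670 ms
Then RT(5) = 271.670 + 92.165 × log₂ 5 = 271.670 + 92.165 × 2.3219 ≈ 485.670 ms.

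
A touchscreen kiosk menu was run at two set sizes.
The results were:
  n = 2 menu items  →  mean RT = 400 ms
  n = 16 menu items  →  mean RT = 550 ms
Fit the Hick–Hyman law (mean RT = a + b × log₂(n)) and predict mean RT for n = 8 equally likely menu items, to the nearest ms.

500 ms

Solve the two-equation system in a and b:
  b = (550 − 400) / (log₂ 16 − log₂ 2) = 150 / (4 − 1) = 50 ms/bit
  a = 400 − 50 × 1 = 350 ms
Then RT(8) = 350 + 50 × log₂ 8 = 350 + 50 × 3 ≈ 500.000 ms.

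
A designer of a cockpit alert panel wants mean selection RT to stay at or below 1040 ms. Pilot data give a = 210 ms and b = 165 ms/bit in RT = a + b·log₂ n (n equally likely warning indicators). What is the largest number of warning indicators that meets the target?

32

Information budget: (1040 − 210)/165 = 5.0303 bits, so n ≤ 2^5.0303 = 32.679 → at most 32.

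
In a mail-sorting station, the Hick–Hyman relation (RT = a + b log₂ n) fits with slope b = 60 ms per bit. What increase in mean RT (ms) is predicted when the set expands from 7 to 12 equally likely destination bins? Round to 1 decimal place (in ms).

The intercept a cancels: ΔRT = b·(log₂ n₂ − log₂ n₁) = b·log₂(n₂/n₁).
log₂(12) − log₂(7) = 3.5850 − 2.8074 = 0.7776.
ΔRT = 60 × 0.7776 = 46.656 ms.

46.7 ms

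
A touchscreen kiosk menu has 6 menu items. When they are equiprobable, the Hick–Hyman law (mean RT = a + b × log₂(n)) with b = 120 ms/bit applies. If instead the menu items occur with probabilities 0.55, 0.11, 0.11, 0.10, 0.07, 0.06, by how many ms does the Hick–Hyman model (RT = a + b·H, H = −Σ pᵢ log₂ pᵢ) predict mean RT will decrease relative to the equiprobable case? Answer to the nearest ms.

68 ms

Equiprobable entropy H₀ = log₂ 6 = 2.5850 bits.
Skewed entropy H = −Σ pᵢ log₂ pᵢ = 2.0192 bits.
ΔRT = b·(H₀ − H) = 120 × 0.5657 = 67.89 ms.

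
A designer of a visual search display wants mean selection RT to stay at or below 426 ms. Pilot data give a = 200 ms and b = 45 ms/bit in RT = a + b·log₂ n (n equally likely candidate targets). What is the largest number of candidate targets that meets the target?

45·log₂ n ≤ 426 − 200 = 226, giving log₂ n ≤ 5.0222 and n ≤ 32.497. The largest whole number is 32.

32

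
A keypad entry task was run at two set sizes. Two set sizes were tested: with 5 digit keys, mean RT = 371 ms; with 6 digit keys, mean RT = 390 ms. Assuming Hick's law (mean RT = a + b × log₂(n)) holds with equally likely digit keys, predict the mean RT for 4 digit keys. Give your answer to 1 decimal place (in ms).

RT is linear in log₂ n, so two points fix the line:
  b = (390 − 371) / (log₂ 6 − log₂ 5) = 19 / (2.5850 − 2.3219) = 72.234 ms/bit
  a = 371 − 72.234 × 2.3219 = 203.278 ms
Then RT(4) = 203.278 + 72.234 × log₂ 4 = 203.278 + 72.234 × 2 ≈ 347.746 ms.

347.7 ms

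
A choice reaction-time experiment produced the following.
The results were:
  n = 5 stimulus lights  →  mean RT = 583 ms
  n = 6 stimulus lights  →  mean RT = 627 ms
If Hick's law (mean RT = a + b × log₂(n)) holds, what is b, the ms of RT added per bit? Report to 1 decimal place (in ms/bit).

The slope on a log₂ axis is (627 − 583) / (2.5850 − 2.3219) = 167.278 ms/bit.

167.3 ms/bit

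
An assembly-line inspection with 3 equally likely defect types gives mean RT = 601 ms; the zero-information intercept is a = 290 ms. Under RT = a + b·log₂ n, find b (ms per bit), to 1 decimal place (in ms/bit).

196.2 ms/bit

3 alternatives carry log₂ 3 = 1.5850 bits; the choice cost is 601 − 290 = 311 ms, so b = 311/1.5850 = 196.219 ms/bit.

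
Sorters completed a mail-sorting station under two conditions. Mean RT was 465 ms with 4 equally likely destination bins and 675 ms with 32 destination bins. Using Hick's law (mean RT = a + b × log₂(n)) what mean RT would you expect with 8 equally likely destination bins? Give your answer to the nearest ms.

Solve the two-equation system in a and b:
  b = (675 − 465) / (log₂ 32 − log₂ 4) = 210 / (5 − 2) = 70 ms/bit
  a = 465 − 70 × 2 = 325 ms
Then RT(8) = 325 + 70 × log₂ 8 = 325 + 70 × 3 ≈ 535.000 ms.

535 ms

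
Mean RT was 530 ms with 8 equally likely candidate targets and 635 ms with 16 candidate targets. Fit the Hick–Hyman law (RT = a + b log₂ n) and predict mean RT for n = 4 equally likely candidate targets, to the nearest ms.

425 ms

Fit slope and intercept:
  b = (635 − 530) / (log₂ 16 − log₂ 8) = 105 / (4 − 3) = 105 ms/bit
  a = 530 − 105 × 3 = 215 ms
Then RT(4) = 215 + 105 × log₂ 4 = 215 + 105 × 2 ≈ 425.000 ms.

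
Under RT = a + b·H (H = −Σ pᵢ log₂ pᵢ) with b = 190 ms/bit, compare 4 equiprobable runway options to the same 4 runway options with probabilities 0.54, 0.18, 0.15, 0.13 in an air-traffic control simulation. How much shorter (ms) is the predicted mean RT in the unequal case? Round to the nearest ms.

53 ms

Equiprobable entropy H₀ = log₂ 4 = 2.0000 bits.
Skewed entropy H = −Σ pᵢ log₂ pᵢ = 1.7185 bits.
ΔRT = b·(H₀ − H) = 190 × 0.2815 = 53.48 ms.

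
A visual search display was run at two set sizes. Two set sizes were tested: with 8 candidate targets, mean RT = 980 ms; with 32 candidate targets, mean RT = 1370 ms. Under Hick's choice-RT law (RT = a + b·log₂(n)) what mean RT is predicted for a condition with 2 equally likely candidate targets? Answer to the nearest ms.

Fit slope and intercept:
  b = (1370 − 980) / (log₂ 32 − log₂ 8) = 390 / (5 − 3) = 195 ms/bit
  a = 980 − 195 × 3 = 395 ms
Then RT(2) = 395 + 195 × log₂ 2 = 395 + 195 × 1 ≈ 590.000 ms.

590 ms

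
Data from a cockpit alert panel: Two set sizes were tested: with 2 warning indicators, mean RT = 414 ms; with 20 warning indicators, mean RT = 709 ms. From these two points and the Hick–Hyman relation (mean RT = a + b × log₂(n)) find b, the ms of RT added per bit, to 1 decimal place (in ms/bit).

The slope on a log₂ axis is (709 − 414) / (4.3219 − 1) = 88.804 ms/bit.

88.8 ms/bit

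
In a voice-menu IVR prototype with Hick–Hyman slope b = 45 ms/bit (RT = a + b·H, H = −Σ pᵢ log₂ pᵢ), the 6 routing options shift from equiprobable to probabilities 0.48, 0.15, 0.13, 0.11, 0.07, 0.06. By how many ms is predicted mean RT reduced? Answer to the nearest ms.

The RT saving is b·ΔH. Equiprobable H₀ = log₂(6) = 2.5850 bits; with the given probabilities H = 2.1638 bits.
b·(H₀ − H) = 45 × (2.5850 − 2.1638) = 18.95 ms.

19 ms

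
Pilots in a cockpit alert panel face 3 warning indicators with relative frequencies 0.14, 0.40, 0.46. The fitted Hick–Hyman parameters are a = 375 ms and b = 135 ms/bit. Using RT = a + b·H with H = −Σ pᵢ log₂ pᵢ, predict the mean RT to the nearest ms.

570 ms

Entropy contributions −pᵢ log₂ pᵢ: 0.3971, 0.5288, 0.5153; sum H = 1.4412 bits.
RT = a + bH = 375 + 135·1.4412 = 569.56 ms.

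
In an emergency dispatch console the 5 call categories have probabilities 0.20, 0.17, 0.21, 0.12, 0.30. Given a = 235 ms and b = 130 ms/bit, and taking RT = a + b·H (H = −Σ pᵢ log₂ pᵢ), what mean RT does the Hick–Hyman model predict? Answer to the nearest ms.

H = 0.20·log₂(1/0.20) + 0.17·log₂(1/0.17) + 0.21·log₂(1/0.21) + 0.12·log₂(1/0.12) + 0.30·log₂(1/0.30) = 2.2600 bits.
RT = 235 + 130 × 2.2600 = 528.79 ms.

529 ms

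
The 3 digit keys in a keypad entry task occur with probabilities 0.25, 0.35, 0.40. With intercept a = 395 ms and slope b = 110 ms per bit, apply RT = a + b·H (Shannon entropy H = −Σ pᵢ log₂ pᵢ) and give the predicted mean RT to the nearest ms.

566 ms

H = 0.25·log₂(1/0.25) + 0.35·log₂(1/0.35) + 0.40·log₂(1/0.40) = 1.5589 bits.
RT = 395 + 110 × 1.5589 = 566.48 ms.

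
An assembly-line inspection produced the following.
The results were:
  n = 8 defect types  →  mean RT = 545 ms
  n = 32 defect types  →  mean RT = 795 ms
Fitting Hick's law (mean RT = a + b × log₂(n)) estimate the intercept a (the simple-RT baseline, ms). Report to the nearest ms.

b = (RT₂ − RT₁)/(log₂ n₂ − log₂ n₁) = (795 − 545)/(5 − 3) = 125 ms/bit.
a = RT₁ − b·log₂ n₁ = 545 − 125 × 3 = 170.000 ms.

170 ms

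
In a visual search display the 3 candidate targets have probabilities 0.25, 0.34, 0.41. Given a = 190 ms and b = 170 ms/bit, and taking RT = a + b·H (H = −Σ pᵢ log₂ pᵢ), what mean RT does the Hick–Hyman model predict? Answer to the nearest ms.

455 ms

H = 0.25·log₂(1/0.25) + 0.34·log₂(1/0.34) + 0.41·log₂(1/0.41) = 1.5566 bits.
RT = 190 + 170 × 1.5566 = 454.61 ms.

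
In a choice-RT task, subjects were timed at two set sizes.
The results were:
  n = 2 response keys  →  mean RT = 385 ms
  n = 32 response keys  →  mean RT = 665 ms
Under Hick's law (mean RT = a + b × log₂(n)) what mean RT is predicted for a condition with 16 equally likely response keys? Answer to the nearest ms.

595 ms

RT is linear in log₂ n, so two points fix the line:
  b = (665 − 385) / (log₂ 32 − log₂ 2) = 280 / (5 − 1) = 70 ms/bit
  a = 385 − 70 × 1 = 315 ms
Then RT(16) = 315 + 70 × log₂ 16 = 315 + 70 × 4 ≈ 595.000 ms.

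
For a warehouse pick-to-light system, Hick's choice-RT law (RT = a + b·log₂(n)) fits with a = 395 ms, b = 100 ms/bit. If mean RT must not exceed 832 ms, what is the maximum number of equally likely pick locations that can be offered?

20

Set 395 + 100·log₂ n ≤ 832 → log₂ n ≤ (832 − 395)/100 = 4.3700.
So n ≤ 2^4.3700 = 20.678; the largest integer n is 20.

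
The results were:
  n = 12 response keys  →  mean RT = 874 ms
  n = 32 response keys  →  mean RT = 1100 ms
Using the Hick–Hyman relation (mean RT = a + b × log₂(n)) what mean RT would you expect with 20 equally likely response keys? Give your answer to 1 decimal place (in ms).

With log₂ n on the abscissa the relation is linear; from the two conditions:
  b = (1100 − 874) / (log₂ 32 − log₂ 12) = 226 / (5 − 3.5850) = 159.713 ms/bit
  a = 874 − 159.713 × 3.5850 = 301.435 ms
Then RT(20) = 301.435 + 159.713 × log₂ 20 = 301.435 + 159.713 × 4.3219 ≈ 991.703 ms.

991.7 ms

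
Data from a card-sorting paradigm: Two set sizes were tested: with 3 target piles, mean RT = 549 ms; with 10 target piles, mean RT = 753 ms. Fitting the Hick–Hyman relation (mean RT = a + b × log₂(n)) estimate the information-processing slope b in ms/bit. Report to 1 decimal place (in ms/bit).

b = (RT₂ − RT₁)/(log₂ n₂ − log₂ n₁) = (753 − 549)/(3.3219 − 1.5850) = 117.446 ms/bit.

117.4 ms/bit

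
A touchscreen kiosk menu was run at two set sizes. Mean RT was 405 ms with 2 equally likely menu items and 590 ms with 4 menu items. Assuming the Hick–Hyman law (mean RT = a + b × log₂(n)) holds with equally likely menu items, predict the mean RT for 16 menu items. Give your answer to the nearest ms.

960 ms

Solve the two-equation system in a and b:
  b = (590 − 405) / (log₂ 4 − log₂ 2) = 185 / (2 − 1) = 185 ms/bit
  a = 405 − 185 × 1 = 220 ms
Then RT(16) = 220 + 185 × log₂ 16 = 220 + 185 × 4 ≈ 960.000 ms.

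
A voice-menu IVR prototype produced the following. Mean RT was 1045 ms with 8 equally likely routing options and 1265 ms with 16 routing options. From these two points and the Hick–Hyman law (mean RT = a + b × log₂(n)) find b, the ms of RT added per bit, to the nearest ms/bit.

The slope on a log₂ axis is (1265 − 1045) / (4 − 3) = 220 ms/bit.

220 ms/bit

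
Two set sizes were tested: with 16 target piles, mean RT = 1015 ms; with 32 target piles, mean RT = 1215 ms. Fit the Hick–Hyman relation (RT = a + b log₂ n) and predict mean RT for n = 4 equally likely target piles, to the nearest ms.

615 ms

With log₂ n on the abscissa the relation is linear; from the two conditions:
  b = (1215 − 1015) / (log₂ 32 − log₂ 16) = 200 / (5 − 4) = 200 ms/bit
  a = 1015 − 200 × 4 = 215 ms
Then RT(4) = 215 + 200 × log₂ 4 = 215 + 200 × 2 ≈ 615.000 ms.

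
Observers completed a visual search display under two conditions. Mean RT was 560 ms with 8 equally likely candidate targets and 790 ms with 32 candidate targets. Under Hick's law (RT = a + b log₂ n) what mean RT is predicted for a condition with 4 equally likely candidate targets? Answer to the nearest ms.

RT is linear in log₂ n, so two points fix the line:
  b = (790 − 560) / (log₂ 32 − log₂ 8) = 230 / (5 − 3) = 115 ms/bit
  a = 560 − 115 × 3 = 215 ms
Then RT(4) = 215 + 115 × log₂ 4 = 215 + 115 × 2 ≈ 445.000 ms.

445 ms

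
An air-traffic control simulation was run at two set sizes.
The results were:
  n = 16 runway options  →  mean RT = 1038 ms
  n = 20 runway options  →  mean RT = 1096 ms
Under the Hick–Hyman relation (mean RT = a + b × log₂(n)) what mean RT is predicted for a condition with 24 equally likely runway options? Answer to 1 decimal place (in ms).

1143.4 ms

Solve the two-equation system in a and b:
  b = (1096 − 1038) / (log₂ 20 − log₂ 16) = 58 / (4.3219 − 4) = 180.164 ms/bit
  a = 1038 − 180.164 × 4 = 317.342 ms
Then RT(24) = 317.342 + 180.164 × log₂ 24 = 317.342 + 180.164 × 4.5850 ≈ 1143.389 ms.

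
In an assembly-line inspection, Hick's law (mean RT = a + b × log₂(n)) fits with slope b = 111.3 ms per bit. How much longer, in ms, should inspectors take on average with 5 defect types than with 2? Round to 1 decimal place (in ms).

147.1 ms

The intercept a cancels: ΔRT = b·(log₂ n₂ − log₂ n₁) = b·log₂(n₂/n₁).
log₂(5) − log₂(2) = 2.3219 − 1 = 1.3219.
ΔRT = 111.3 × 1.3219 = 147.131 ms.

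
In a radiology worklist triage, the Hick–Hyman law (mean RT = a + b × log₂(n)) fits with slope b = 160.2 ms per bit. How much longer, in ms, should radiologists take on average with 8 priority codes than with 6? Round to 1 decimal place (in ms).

The intercept a cancels: ΔRT = b·(log₂ n₂ − log₂ n₁) = b·log₂(n₂/n₁).
log₂(8) − log₂(6) = 3 − 2.5850 = 0.4150.
ΔRT = 160.2 × 0.4150 = 66.489 ms.

66.5 ms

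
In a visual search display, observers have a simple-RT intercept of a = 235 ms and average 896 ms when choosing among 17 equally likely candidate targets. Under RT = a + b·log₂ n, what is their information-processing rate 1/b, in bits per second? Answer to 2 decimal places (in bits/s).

6.18 bits/s

Choice component = 896 − 235 = 661 ms over log₂(17) = 4.0875 bits.
b = 661 / 4.0875 = 161.714 ms/bit, so 1/b = 6.184 bits/s.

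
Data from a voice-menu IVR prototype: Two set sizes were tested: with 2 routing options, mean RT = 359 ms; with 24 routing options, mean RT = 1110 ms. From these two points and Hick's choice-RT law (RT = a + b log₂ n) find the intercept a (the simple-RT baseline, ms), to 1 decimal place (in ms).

Slope: b = (1110 − 359) / (log₂ 24 − log₂ 2) = 751/3.5850 = 209.486 ms/bit.
a = RT₁ − b·log₂ n₁ = 359 − 209.486 × 1 = 149.514 ms.

149.5 ms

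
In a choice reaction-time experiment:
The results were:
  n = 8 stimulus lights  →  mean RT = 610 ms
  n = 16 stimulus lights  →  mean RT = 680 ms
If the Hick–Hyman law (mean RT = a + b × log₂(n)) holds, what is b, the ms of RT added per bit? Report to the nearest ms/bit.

70 ms/bit

The slope on a log₂ axis is (680 − 610) / (4 − 3) = 70 ms/bit.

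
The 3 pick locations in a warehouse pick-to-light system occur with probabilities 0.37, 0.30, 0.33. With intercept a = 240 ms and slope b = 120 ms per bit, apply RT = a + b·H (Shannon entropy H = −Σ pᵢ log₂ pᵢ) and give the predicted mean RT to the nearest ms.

Entropy contributions −pᵢ log₂ pᵢ: 0.5307, 0.5211, 0.5278; sum H = 1.5796 bits.
RT = a + bH = 240 + 120·1.5796 = 429.56 ms.

430 ms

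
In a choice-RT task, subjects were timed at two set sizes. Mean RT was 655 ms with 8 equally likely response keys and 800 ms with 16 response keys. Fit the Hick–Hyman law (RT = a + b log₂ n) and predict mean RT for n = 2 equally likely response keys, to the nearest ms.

365 ms

Fit slope and intercept:
  b = (800 − 655) / (log₂ 16 − log₂ 8) = 145 / (4 − 3) = 145 ms/bit
  a = 655 − 145 × 3 = 220 ms
Then RT(2) = 220 + 145 × log₂ 2 = 220 + 145 × 1 ≈ 365.000 ms.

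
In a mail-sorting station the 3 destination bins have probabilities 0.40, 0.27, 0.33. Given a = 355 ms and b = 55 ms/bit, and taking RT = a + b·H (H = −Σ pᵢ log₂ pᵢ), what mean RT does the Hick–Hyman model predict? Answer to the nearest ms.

H = 0.40·log₂(1/0.40) + 0.27·log₂(1/0.27) + 0.33·log₂(1/0.33) = 1.5666 bits.
RT = 355 + 55 × 1.5666 = 441.16 ms.

441 ms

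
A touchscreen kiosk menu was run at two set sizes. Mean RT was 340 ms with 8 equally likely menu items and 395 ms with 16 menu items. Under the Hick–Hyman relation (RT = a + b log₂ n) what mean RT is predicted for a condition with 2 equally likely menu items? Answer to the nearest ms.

230 ms

RT is linear in log₂ n, so two points fix the line:
  b = (395 − 340) / (log₂ 16 − log₂ 8) = 55 / (4 − 3) = 55 ms/bit
  a = 340 − 55 × 3 = 175 ms
Then RT(2) = 175 + 55 × log₂ 2 = 175 + 55 × 1 ≈ 230.000 ms.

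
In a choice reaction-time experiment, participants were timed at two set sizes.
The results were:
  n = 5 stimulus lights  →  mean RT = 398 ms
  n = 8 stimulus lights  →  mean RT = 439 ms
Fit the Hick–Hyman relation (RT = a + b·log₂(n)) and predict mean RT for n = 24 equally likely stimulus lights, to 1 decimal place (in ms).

Fit slope and intercept:
  b = (439 − 398) / (log₂ 8 − log₂ 5) = 41 / (3 − 2.3219) = 60.466 ms/bit
  a = 398 − 60.466 × 2.3219 = 257.603 ms
Then RT(24) = 257.603 + 60.466 × log₂ 24 = 257.603 + 60.466 × 4.5850 ≈ 534.836 ms.

534.8 ms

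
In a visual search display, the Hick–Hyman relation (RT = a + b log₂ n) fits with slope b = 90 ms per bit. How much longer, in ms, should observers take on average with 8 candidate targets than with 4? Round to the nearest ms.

90 ms

Only the slope matters, since a is common to both: ΔRT = b·log₂(n₂/n₁).
log₂(8) − log₂(4) = log₂(8/4) = log₂(2) = 1.
ΔRT = 90 × 1.0000 = 90.000 ms.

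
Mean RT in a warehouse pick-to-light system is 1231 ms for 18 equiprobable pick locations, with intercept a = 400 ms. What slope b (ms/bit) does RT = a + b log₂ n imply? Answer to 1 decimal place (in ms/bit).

199.3 ms/bit

18 alternatives carry log₂ 18 = 4.1699 bits; the choice cost is 1231 − 400 = 831 ms, so b = 831/4.1699 = 199.284 ms/bit.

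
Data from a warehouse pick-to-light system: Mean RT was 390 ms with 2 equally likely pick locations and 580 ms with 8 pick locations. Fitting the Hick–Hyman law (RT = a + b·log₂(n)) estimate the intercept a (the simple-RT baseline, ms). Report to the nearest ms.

295 ms

Slope: b = (580 − 390) / (log₂ 8 − log₂ 2) = 190/2.0000 = 95 ms/bit.
a = RT₁ − b·log₂ n₁ = 390 − 95 × 1 = 295.000 ms.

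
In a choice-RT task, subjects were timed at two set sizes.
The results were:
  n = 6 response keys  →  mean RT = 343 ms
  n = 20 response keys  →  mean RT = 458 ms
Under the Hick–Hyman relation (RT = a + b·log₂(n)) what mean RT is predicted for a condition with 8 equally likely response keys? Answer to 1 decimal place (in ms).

370.5 ms

With log₂ n on the abscissa the relation is linear; from the two conditions:
  b = (458 − 343) / (log₂ 20 − log₂ 6) = 115 / (4.3219 − 2.5850) = 66.207 ms/bit
  a = 343 − 66.207 × 2.5850 = 171.856 ms
Then RT(8) = 171.856 + 66.207 × log₂ 8 = 171.856 + 66.207 × 3 ≈ 370.479 ms.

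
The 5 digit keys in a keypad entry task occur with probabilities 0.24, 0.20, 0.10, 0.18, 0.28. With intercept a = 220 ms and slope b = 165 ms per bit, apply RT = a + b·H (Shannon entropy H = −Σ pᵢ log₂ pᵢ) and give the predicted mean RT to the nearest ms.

H = 0.24·log₂(1/0.24) + 0.20·log₂(1/0.20) + 0.10·log₂(1/0.10) + 0.18·log₂(1/0.18) + 0.28·log₂(1/0.28) = 2.2502 bits.
RT = 220 + 165 × 2.2502 = 591.29 ms.

591 ms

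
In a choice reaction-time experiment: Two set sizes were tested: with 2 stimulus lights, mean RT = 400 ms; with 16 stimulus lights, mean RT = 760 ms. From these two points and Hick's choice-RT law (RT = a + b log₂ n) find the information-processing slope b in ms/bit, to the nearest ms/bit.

Slope: b = (760 − 400) / (log₂ 16 − log₂ 2) = 360/3.0000 = 120 ms/bit.

120 ms/bit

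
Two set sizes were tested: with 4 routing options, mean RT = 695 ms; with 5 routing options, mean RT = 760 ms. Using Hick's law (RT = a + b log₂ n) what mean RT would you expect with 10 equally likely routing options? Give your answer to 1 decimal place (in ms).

With log₂ n on the abscissa the relation is linear; from the two conditions:
  b = (760 − 695) / (log₂ 5 − log₂ 4) = 65 / (2.3219 − 2) = 201.908 ms/bit
  a = 695 − 201.908 × 2 = 291.183 ms
Then RT(10) = 291.183 + 201.908 × log₂ 10 = 291.183 + 201.908 × 3.3219 ≈ 961.908 ms.

961.9 ms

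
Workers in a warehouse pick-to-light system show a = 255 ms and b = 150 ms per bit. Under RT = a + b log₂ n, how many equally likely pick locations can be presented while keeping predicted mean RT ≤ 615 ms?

5

Information budget: (615 − 255)/150 = 2.4000 bits, so n ≤ 2^2.4000 = 5.278 → at most 5.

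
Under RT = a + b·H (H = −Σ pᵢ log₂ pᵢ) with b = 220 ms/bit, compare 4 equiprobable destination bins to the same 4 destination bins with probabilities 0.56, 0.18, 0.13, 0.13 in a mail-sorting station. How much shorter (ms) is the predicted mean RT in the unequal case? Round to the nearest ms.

71 ms

The RT saving is b·ΔH. Equiprobable H₀ = log₂(4) = 2.0000 bits; with the given probabilities H = 1.6790 bits.
b·(H₀ − H) = 220 × (2.0000 − 1.6790) = 70.61 ms.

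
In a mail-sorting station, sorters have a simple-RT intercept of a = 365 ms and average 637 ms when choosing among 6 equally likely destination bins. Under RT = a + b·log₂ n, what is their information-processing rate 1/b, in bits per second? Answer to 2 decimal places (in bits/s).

9.50 bits/s

Choice component = 637 − 365 = 272 ms over log₂(6) = 2.5850 bits.
b = 272 / 2.5850 = 105.224 ms/bit, so 1/b = 9.504 bits/s.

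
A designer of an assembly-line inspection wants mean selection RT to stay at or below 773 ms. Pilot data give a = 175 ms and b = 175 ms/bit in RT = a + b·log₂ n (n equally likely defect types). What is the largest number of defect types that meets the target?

10

Information budget: (773 − 175)/175 = 3.4171 bits, so n ≤ 2^3.4171 = 10.682 → at most 10.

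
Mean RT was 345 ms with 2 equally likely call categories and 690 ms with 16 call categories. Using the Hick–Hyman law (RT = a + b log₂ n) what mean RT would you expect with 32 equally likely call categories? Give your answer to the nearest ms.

805 ms

With log₂ n on the abscissa the relation is linear; from the two conditions:
  b = (690 − 345) / (log₂ 16 − log₂ 2) = 345 / (4 − 1) = 115 ms/bit
  a = 345 − 115 × 1 = 230 ms
Then RT(32) = 230 + 115 × log₂ 32 = 230 + 115 × 5 ≈ 805.000 ms.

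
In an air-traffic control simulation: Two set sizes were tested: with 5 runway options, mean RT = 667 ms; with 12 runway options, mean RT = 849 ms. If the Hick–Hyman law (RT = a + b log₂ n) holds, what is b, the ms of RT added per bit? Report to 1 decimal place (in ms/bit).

The slope on a log₂ axis is (849 − 667) / (3.5850 − 2.3219) = 144.097 ms/bit.

144.1 ms/bit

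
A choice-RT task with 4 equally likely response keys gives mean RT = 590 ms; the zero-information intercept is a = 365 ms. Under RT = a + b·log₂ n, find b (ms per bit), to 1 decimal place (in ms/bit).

112.5 ms/bit

log₂(4) = 2 bits.
b = (RT − a)/log₂ n = (590 − 365) / 2 = 112.500 ms/bit.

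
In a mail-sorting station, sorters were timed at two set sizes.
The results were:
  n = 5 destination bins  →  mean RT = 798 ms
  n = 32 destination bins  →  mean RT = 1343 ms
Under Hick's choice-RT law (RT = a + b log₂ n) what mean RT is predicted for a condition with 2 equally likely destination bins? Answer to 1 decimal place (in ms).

529.0 ms

RT is linear in log₂ n, so two points fix the line:
  b = (1343 − 798) / (log₂ 32 − log₂ 5) = 545 / (5 − 2.3219) = 203.505 ms/bit
  a = 798 − 203.505 × 2.3219 = 325.477 ms
Then RT(2) = 325.477 + 203.505 × log₂ 2 = 325.477 + 203.505 × 1 ≈ 528.982 ms.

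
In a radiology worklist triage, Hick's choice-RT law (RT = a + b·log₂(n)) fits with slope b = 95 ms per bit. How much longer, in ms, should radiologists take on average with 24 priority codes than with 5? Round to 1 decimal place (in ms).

215.0 ms

Only the slope matters, since a is common to both: ΔRT = b·log₂(n₂/n₁).
log₂(24) − log₂(5) = 4.5850 − 2.3219 = 2.2630.
ΔRT = 95 × 2.2630 = 214.988 ms.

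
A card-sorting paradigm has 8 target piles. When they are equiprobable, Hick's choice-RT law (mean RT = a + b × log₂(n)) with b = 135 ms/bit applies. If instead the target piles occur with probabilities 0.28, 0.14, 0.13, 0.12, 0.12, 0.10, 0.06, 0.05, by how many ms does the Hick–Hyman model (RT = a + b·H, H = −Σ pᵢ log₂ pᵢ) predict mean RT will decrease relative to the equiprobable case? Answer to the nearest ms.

Equiprobable entropy H₀ = log₂ 8 = 3.0000 bits.
Skewed entropy H = −Σ pᵢ log₂ pᵢ = 2.8199 bits.
ΔRT = b·(H₀ − H) = 135 × 0.1801 = 24.31 ms.

24 ms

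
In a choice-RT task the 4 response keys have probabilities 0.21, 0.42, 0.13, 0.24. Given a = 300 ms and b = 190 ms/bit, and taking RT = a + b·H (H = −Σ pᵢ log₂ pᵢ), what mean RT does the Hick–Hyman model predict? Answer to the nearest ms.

656 ms

H = 0.21·log₂(1/0.21) + 0.42·log₂(1/0.42) + 0.13·log₂(1/0.13) + 0.24·log₂(1/0.24) = 1.8752 bits.
RT = 300 + 190 × 1.8752 = 656.30 ms.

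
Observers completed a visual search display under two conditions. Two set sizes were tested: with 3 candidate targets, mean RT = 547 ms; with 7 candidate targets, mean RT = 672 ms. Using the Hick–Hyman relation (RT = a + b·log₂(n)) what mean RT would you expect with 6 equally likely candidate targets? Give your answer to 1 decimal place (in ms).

649.3 ms

With log₂ n on the abscissa the relation is linear; from the two conditions:
  b = (672 − 547) / (log₂ 7 − log₂ 3) = 125 / (2.8074 − 1.5850) = 102.258 ms/bit
  a = 547 − 102.258 × 1.5850 = 384.924 ms
Then RT(6) = 384.924 + 102.258 × log₂ 6 = 384.924 + 102.258 × 2.5850 ≈ 649.258 ms.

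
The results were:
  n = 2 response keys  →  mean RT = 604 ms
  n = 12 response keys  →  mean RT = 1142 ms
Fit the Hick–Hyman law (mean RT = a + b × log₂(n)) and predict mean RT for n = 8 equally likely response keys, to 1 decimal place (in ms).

Fit slope and intercept:
  b = (1142 − 604) / (log₂ 12 − log₂ 2) = 538 / (3.5850 − 1) = 208.127 ms/bit
  a = 604 − 208.127 × 1 = 395.873 ms
Then RT(8) = 395.873 + 208.127 × log₂ 8 = 395.873 + 208.127 × 3 ≈ 1020.254 ms.

1020.3 ms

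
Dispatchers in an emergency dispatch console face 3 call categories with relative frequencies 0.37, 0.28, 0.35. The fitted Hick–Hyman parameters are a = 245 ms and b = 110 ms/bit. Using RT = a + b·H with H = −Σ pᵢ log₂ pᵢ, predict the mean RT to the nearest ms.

418 ms

H = 0.37·log₂(1/0.37) + 0.28·log₂(1/0.28) + 0.35·log₂(1/0.35) = 1.5751 bits.
RT = 245 + 110 × 1.5751 = 418.26 ms.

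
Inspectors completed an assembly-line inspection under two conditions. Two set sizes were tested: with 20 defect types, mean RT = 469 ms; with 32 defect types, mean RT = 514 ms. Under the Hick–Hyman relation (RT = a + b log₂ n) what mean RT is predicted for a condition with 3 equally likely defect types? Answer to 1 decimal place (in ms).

287.4 ms

RT is linear in log₂ n, so two points fix the line:
  b = (514 − 469) / (log₂ 32 − log₂ 20) = 45 / (5 − 4.3219) = 66.365 ms/bit
  a = 469 − 66.365 × 4.3219 = 182.177 ms
Then RT(3) = 182.177 + 66.365 × log₂ 3 = 182.177 + 66.365 × 1.5850 ≈ 287.362 ms.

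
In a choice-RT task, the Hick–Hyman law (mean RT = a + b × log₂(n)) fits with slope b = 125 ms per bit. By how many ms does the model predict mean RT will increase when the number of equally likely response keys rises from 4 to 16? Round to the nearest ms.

The intercept a cancels: ΔRT = b·(log₂ n₂ − log₂ n₁) = b·log₂(n₂/n₁).
log₂(16) − log₂(4) = log₂(16/4) = log₂(4) = 2.
ΔRT = 125 × 2.0000 = 250.000 ms.

250 ms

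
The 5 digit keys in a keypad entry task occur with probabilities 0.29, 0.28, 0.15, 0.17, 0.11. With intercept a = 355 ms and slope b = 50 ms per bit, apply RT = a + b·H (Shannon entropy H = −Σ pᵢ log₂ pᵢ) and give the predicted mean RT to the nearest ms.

466 ms

Entropy contributions −pᵢ log₂ pᵢ: 0.5179, 0.5142, 0.4105, 0.4346, 0.3503; sum H = 2.2275 bits.
RT = a + bH = 355 + 50·2.2275 = 466.38 ms.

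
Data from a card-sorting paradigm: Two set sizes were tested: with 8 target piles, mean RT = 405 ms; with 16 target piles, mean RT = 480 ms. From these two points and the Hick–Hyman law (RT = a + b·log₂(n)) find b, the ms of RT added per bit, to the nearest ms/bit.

75 ms/bit

The slope on a log₂ axis is (480 − 405) / (4 − 3) = 75 ms/bit.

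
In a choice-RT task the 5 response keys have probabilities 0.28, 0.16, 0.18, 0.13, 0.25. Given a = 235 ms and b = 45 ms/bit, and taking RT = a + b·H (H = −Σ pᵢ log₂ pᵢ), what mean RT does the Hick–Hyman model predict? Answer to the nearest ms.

Entropy contributions −pᵢ log₂ pᵢ: 0.5142, 0.4230, 0.4453, 0.3826, 0.5000; sum H = 2.2652 bits.
RT = a + bH = 235 + 45·2.2652 = 336.93 ms.

337 ms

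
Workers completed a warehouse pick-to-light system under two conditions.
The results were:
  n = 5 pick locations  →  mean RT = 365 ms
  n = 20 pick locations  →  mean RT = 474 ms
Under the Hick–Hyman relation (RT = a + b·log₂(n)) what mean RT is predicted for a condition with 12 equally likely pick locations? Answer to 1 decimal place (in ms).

Fit slope and intercept:
  b = (474 − 365) / (log₂ 20 − log₂ 5) = 109 / (4.3219 − 2.3219) = 54.500 ms/bit
  a = 365 − 54.500 × 2.3219 = 238.455 ms
Then RT(12) = 238.455 + 54.500 × log₂ 12 = 238.455 + 54.500 × 3.5850 ≈ 433.835 ms.

433.8 ms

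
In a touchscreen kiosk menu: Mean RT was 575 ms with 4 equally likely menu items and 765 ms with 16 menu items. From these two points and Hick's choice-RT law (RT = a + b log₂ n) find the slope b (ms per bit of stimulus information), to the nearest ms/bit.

95 ms/bit

b = (RT₂ − RT₁)/(log₂ n₂ − log₂ n₁) = (765 − 575)/(4 − 2) = 95 ms/bit.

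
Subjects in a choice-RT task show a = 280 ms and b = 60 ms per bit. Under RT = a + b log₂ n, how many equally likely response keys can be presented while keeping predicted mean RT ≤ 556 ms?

Information budget: (556 − 280)/60 = 4.6000 bits, so n ≤ 2^4.6000 = 24.251 → at most 24.

24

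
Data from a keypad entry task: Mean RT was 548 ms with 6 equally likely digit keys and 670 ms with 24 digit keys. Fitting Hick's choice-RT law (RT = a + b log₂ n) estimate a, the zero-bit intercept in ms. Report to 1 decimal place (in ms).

Slope: b = (670 − 548) / (log₂ 24 − log₂ 6) = 122/2.0000 = 61.000 ms/bit.
a = RT₁ − b·log₂ n₁ = 548 − 61.000 × 2.5850 = 390.317 ms.

390.3 ms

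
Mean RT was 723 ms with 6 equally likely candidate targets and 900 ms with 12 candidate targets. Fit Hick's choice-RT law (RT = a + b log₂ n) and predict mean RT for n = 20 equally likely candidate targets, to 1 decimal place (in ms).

RT is linear in log₂ n, so two points fix the line:
  b = (900 − 723) / (log₂ 12 − log₂ 6) = 177 / (3.5850 − 2.5850) = 177.000 ms/bit
  a = 723 − 177.000 × 2.5850 = 265.462 ms
Then RT(20) = 265.462 + 177.000 × log₂ 20 = 265.462 + 177.000 × 4.3219 ≈ 1030.443 ms.

1030.4 ms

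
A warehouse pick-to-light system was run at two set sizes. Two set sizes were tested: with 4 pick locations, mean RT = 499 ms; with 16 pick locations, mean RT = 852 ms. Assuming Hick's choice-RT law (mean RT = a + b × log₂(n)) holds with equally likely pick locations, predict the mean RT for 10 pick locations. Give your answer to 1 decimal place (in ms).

732.3 ms

Solve the two-equation system in a and b:
  b = (852 − 499) / (log₂ 16 − log₂ 4) = 353 / (4 − 2) = 176.500 ms/bit
  a = 499 − 176.500 × 2 = 146.000 ms
Then RT(10) = 146.000 + 176.500 × log₂ 10 = 146.000 + 176.500 × 3.3219 ≈ 732.320 ms.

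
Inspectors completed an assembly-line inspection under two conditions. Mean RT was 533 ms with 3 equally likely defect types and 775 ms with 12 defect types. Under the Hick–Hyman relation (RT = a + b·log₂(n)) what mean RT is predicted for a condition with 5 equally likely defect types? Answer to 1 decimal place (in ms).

622.2 ms

RT is linear in log₂ n, so two points fix the line:
  b = (775 − 533) / (log₂ 12 − log₂ 3) = 242 / (3.5850 − 1.5850) = 121.000 ms/bit
  a = 533 − 121.000 × 1.5850 = 341.220 ms
Then RT(5) = 341.220 + 121.000 × log₂ 5 = 341.220 + 121.000 × 2.3219 ≈ 622.173 ms.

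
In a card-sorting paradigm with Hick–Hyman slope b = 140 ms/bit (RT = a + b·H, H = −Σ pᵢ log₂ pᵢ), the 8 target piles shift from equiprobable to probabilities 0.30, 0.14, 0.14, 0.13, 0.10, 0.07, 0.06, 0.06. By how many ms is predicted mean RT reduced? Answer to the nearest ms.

The RT saving is b·ΔH. Equiprobable H₀ = log₂(8) = 3.0000 bits; with the given probabilities H = 2.7858 bits.
b·(H₀ − H) = 140 × (3.0000 − 2.7858) = 29.99 ms.

30 ms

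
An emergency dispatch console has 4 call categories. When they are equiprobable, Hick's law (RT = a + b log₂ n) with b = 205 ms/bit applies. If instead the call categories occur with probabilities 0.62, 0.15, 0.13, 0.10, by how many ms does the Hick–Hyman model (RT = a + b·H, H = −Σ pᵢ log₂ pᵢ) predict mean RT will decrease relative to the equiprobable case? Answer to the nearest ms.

Equiprobable entropy H₀ = log₂ 4 = 2.0000 bits.
Skewed entropy H = −Σ pᵢ log₂ pᵢ = 1.5530 bits.
ΔRT = b·(H₀ − H) = 205 × 0.4470 = 91.64 ms.

92 ms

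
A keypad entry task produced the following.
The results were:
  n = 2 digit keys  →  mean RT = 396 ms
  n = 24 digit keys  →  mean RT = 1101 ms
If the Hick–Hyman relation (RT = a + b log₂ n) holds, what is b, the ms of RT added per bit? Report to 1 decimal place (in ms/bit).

196.7 ms/bit

Slope: b = (1101 − 396) / (log₂ 24 − log₂ 2) = 705/3.5850 = 196.655 ms/bit.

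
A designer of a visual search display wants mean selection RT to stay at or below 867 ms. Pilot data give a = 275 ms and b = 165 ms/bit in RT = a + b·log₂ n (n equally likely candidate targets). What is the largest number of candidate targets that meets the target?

12

Information budget: (867 − 275)/165 = 3.5879 bits, so n ≤ 2^3.5879 = 12.024 → at most 12.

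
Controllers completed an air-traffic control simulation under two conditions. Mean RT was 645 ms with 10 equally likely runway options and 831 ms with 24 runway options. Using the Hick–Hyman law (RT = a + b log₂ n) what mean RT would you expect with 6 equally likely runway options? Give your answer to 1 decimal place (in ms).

With log₂ n on the abscissa the relation is linear; from the two conditions:
  b = (831 − 645) / (log₂ 24 − log₂ 10) = 186 / (4.5850 − 3.3219) = 147.264 ms/bit
  a = 645 − 147.264 × 3.3219 = 155.798 ms
Then RT(6) = 155.798 + 147.264 × log₂ 6 = 155.798 + 147.264 × 2.5850 ≈ 536.471 ms.

536.5 ms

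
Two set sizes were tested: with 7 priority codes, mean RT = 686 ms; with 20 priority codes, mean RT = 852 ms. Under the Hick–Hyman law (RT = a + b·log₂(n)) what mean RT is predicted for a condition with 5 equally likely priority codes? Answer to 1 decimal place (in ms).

RT is linear in log₂ n, so two points fix the line:
  b = (852 − 686) / (log₂ 20 − log₂ 7) = 166 / (4.3219 − 2.8074) = 109.602 ms/bit
  a = 686 − 109.602 × 2.8074 = 378.309 ms
Then RT(5) = 378.309 + 109.602 × log₂ 5 = 378.309 + 109.602 × 2.3219 ≈ 632.796 ms.

632.8 ms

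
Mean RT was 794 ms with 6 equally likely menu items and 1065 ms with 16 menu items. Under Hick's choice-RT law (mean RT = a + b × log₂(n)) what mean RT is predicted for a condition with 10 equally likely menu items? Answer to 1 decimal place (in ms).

With log₂ n on the abscissa the relation is linear; from the two conditions:
  b = (1065 − 794) / (log₂ 16 − log₂ 6) = 271 / (4 − 2.5850) = 191.514 ms/bit
  a = 794 − 191.514 × 2.5850 = 298.943 ms
Then RT(10) = 298.943 + 191.514 × log₂ 10 = 298.943 + 191.514 × 3.3219 ≈ 935.139 ms.

935.1 ms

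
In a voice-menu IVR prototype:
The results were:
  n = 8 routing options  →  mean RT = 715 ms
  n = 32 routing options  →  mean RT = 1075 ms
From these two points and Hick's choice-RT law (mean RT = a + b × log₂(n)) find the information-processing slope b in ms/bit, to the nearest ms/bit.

The slope on a log₂ axis is (1075 − 715) / (5 − 3) = 180 ms/bit.

180 ms/bit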